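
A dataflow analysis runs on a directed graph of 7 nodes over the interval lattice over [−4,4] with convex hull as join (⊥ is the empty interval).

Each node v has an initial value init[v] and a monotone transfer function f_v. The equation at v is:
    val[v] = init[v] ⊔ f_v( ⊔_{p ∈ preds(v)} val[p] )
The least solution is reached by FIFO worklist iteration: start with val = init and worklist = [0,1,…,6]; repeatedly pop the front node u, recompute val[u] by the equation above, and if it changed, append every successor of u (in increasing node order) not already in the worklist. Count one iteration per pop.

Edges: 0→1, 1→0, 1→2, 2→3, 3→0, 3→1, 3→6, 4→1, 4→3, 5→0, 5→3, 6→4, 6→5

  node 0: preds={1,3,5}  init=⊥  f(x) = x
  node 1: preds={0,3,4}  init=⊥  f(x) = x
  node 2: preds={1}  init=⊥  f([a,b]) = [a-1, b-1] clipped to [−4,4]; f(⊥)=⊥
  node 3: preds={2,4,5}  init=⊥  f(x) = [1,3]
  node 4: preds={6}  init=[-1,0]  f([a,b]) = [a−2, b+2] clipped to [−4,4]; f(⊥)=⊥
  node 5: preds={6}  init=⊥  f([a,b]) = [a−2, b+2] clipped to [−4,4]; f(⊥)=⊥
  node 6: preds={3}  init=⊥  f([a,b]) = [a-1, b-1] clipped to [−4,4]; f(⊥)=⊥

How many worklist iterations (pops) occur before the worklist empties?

Trace (18 dequeues):
  [1] u=0 | in ⊥ | out ⊥ | ==
  [2] u=1 | in [-1,0] | out [-1,0] | prev ⊥ | push {0}
  [3] u=2 | in [-1,0] | out [-2,-1] | prev ⊥ | push {}
  [4] u=3 | in [-2,0] | out [1,3] | prev ⊥ | push {1}
  [5] u=4 | in ⊥ | out [-1,0] | ==
  [6] u=5 | in ⊥ | out ⊥ | ==
  [7] u=6 | in [1,3] | out [0,2] | prev ⊥ | push {4,5}
  [8] u=0 | in [-1,3] | out [-1,3] | prev ⊥ | push {}
  [9] u=1 | in [-1,3] | out [-1,3] | prev [-1,0] | push {0,2}
  [10] u=4 | in [0,2] | out [-2,4] | prev [-1,0] | push {1,3}
  [11] u=5 | in [0,2] | out [-2,4] | prev ⊥ | push {}
  [12] u=0 | in [-2,4] | out [-2,4] | prev [-1,3] | push {}
  [13] u=2 | in [-1,3] | out [-2,2] | prev [-2,-1] | push {}
  [14] u=1 | in [-2,4] | out [-2,4] | prev [-1,3] | push {0,2}
  [15] u=3 | in [-2,4] | out [1,3] | ==
  [16] u=0 | in [-2,4] | out [-2,4] | ==
  [17] u=2 | in [-2,4] | out [-3,3] | prev [-2,2] | push {3}
  [18] u=3 | in [-3,4] | out [1,3] | ==

Converged values:
  [0] [-2,4]
  [1] [-2,4]
  [2] [-3,3]
  [3] [1,3]
  [4] [-2,4]
  [5] [-2,4]
  [6] [0,2]

18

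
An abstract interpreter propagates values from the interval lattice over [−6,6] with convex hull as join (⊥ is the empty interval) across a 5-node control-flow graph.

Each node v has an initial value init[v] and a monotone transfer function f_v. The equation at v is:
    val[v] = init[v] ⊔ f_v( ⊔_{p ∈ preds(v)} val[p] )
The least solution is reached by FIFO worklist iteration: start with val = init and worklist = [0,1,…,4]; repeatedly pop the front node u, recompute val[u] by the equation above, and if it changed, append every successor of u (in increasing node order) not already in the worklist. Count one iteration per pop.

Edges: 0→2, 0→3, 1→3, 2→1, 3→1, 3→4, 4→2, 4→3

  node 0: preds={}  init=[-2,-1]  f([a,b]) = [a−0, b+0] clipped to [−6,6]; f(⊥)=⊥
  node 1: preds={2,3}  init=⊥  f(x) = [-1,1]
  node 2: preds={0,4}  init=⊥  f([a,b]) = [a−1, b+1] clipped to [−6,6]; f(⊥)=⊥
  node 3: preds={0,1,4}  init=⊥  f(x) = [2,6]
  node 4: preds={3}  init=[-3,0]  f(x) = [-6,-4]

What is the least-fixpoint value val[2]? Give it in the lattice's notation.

Trace (9 dequeues):
  [1] u=0 | in ⊥ | out [-2,-1] | ==
  [2] u=1 | in ⊥ | out [-1,1] | prev ⊥ | push {}
  [3] u=2 | in [-3,0] | out [-4,1] | prev ⊥ | push {1}
  [4] u=3 | in [-3,1] | out [2,6] | prev ⊥ | push {}
  [5] u=4 | in [2,6] | out [-6,0] | prev [-3,0] | push {2,3}
  [6] u=1 | in [-4,6] | out [-1,1] | ==
  [7] u=2 | in [-6,0] | out [-6,1] | prev [-4,1] | push {1}
  [8] u=3 | in [-6,1] | out [2,6] | ==
  [9] u=1 | in [-6,6] | out [-1,1] | ==

Converged values:
  [0] [-2,-1]
  [1] [-1,1]
  [2] [-6,1]
  [3] [2,6]
  [4] [-6,0]

[-6,1]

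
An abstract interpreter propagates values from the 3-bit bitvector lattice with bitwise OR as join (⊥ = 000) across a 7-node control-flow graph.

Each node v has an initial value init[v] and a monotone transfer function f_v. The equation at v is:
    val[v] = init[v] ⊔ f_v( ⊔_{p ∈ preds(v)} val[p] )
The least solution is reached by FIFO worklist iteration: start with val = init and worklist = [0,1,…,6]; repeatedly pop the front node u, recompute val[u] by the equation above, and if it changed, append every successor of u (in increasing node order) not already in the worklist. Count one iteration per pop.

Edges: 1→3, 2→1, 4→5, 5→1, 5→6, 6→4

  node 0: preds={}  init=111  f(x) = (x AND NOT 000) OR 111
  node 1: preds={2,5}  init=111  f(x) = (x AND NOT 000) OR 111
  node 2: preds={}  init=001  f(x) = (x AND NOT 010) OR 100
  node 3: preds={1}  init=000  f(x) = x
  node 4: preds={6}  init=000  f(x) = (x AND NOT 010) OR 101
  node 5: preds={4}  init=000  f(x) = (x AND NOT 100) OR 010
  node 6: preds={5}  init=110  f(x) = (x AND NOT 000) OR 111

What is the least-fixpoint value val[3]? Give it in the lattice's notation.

111

Trace (9 dequeues):
  [1] u=0 | in 000 | out 111 | ==
  [2] u=1 | in 001 | out 111 | ==
  [3] u=2 | in 000 | out 101 | prev 001 | push {1}
  [4] u=3 | in 111 | out 111 | prev 000 | push {}
  [5] u=4 | in 110 | out 101 | prev 000 | push {}
  [6] u=5 | in 101 | out 011 | prev 000 | push {}
  [7] u=6 | in 011 | out 111 | prev 110 | push {4}
  [8] u=1 | in 111 | out 111 | ==
  [9] u=4 | in 111 | out 101 | ==

Converged values:
  [0] 111
  [1] 111
  [2] 101
  [3] 111
  [4] 101
  [5] 011
  [6] 111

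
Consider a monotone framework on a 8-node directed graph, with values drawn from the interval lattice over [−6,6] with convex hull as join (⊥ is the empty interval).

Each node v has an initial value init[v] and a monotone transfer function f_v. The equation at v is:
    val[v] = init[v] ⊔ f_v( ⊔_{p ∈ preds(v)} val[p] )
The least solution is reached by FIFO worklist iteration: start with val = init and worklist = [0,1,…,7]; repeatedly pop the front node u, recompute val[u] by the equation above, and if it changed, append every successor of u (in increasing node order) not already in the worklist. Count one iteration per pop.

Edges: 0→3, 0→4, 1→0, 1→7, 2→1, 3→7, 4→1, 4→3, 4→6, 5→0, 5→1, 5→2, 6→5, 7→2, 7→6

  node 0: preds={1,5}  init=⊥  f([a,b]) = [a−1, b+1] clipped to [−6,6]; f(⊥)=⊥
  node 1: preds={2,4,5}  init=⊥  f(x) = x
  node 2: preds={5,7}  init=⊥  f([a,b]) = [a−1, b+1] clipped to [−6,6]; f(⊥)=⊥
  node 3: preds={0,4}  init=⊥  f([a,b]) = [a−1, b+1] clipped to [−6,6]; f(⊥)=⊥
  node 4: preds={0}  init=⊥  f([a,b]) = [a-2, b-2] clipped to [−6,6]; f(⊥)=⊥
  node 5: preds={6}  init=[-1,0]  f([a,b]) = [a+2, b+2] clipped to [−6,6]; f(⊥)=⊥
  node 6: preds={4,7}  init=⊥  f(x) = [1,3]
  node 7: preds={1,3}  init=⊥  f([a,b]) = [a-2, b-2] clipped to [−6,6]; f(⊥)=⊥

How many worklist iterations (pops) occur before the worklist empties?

28

Worklist (28 pops):
  #1 pop 0: in=[-1,0] → [-2,1] (was ⊥); enqueue []
  #2 pop 1: in=[-1,0] → [-1,0] (was ⊥); enqueue [0]
  #3 pop 2: in=[-1,0] → [-2,1] (was ⊥); enqueue [1]
  #4 pop 3: in=[-2,1] → [-3,2] (was ⊥); enqueue []
  #5 pop 4: in=[-2,1] → [-4,-1] (was ⊥); enqueue [3]
  #6 pop 5: in=⊥ → [-1,0] (no change)
  #7 pop 6: in=[-4,-1] → [1,3] (was ⊥); enqueue [5]
  #8 pop 7: in=[-3,2] → [-5,0] (was ⊥); enqueue [2,6]
  #9 pop 0: in=[-1,0] → [-2,1] (no change)
  #10 pop 1: in=[-4,1] → [-4,1] (was [-1,0]); enqueue [0,7]
  #11 pop 3: in=[-4,1] → [-5,2] (was [-3,2]); enqueue []
  #12 pop 5: in=[1,3] → [-1,5] (was [-1,0]); enqueue [1]
  #13 pop 2: in=[-5,5] → [-6,6] (was [-2,1]); enqueue []
  #14 pop 6: in=[-5,0] → [1,3] (no change)
  #15 pop 0: in=[-4,5] → [-5,6] (was [-2,1]); enqueue [3,4]
  #16 pop 7: in=[-5,2] → [-6,0] (was [-5,0]); enqueue [2,6]
  #17 pop 1: in=[-6,6] → [-6,6] (was [-4,1]); enqueue [0,7]
  #18 pop 3: in=[-5,6] → [-6,6] (was [-5,2]); enqueue []
  #19 pop 4: in=[-5,6] → [-6,4] (was [-4,-1]); enqueue [1,3]
  #20 pop 2: in=[-6,5] → [-6,6] (no change)
  #21 pop 6: in=[-6,4] → [1,3] (no change)
  #22 pop 0: in=[-6,6] → [-6,6] (was [-5,6]); enqueue [4]
  #23 pop 7: in=[-6,6] → [-6,4] (was [-6,0]); enqueue [2,6]
  #24 pop 1: in=[-6,6] → [-6,6] (no change)
  #25 pop 3: in=[-6,6] → [-6,6] (no change)
  #26 pop 4: in=[-6,6] → [-6,4] (no change)
  #27 pop 2: in=[-6,5] → [-6,6] (no change)
  #28 pop 6: in=[-6,4] → [1,3] (no change)

Fixpoint:
  val[0] = [-6,6]
  val[1] = [-6,6]
  val[2] = [-6,6]
  val[3] = [-6,6]
  val[4] = [-6,4]
  val[5] = [-1,5]
  val[6] = [1,3]
  val[7] = [-6,4]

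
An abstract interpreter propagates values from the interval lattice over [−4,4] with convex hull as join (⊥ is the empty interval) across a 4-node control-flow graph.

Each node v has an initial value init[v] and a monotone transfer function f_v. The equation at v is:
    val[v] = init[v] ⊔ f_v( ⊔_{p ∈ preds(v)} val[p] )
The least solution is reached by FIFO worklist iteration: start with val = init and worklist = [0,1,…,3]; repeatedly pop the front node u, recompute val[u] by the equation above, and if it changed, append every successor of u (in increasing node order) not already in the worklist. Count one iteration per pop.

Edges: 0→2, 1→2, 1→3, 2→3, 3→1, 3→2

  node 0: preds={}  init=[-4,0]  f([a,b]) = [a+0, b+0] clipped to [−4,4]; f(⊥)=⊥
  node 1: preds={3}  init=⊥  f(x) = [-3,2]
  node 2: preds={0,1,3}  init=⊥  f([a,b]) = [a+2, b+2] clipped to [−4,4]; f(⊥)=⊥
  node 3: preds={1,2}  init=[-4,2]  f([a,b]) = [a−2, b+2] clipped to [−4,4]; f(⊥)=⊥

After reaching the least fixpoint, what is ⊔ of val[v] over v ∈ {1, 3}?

[-4,4]

Worklist (6 pops):
  #1 pop 0: in=⊥ → [-4,0] (no change)
  #2 pop 1: in=[-4,2] → [-3,2] (was ⊥); enqueue []
  #3 pop 2: in=[-4,2] → [-2,4] (was ⊥); enqueue []
  #4 pop 3: in=[-3,4] → [-4,4] (was [-4,2]); enqueue [1,2]
  #5 pop 1: in=[-4,4] → [-3,2] (no change)
  #6 pop 2: in=[-4,4] → [-2,4] (no change)

Fixpoint:
  val[0] = [-4,0]
  val[1] = [-3,2]
  val[2] = [-2,4]
  val[3] = [-4,4]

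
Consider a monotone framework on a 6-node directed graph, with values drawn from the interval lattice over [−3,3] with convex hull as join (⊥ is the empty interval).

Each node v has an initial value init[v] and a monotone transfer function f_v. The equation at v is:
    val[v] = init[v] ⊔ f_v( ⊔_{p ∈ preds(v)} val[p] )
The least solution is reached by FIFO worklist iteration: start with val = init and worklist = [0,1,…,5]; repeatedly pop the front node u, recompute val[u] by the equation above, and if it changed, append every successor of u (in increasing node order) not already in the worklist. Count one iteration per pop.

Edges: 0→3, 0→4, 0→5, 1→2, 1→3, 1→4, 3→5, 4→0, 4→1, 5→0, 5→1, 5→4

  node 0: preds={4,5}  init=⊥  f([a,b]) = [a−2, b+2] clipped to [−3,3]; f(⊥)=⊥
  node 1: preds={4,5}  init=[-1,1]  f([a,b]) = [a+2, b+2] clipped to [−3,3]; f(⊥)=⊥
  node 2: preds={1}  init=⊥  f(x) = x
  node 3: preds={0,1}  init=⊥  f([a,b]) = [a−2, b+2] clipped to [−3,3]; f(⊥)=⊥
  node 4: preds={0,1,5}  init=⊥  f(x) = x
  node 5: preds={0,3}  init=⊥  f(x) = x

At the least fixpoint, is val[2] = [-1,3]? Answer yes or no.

yes

Trace (14 dequeues):
  [1] u=0 | in ⊥ | out ⊥ | ==
  [2] u=1 | in ⊥ | out [-1,1] | ==
  [3] u=2 | in [-1,1] | out [-1,1] | prev ⊥ | push {}
  [4] u=3 | in [-1,1] | out [-3,3] | prev ⊥ | push {}
  [5] u=4 | in [-1,1] | out [-1,1] | prev ⊥ | push {0,1}
  [6] u=5 | in [-3,3] | out [-3,3] | prev ⊥ | push {4}
  [7] u=0 | in [-3,3] | out [-3,3] | prev ⊥ | push {3,5}
  [8] u=1 | in [-3,3] | out [-1,3] | prev [-1,1] | push {2}
  [9] u=4 | in [-3,3] | out [-3,3] | prev [-1,1] | push {0,1}
  [10] u=3 | in [-3,3] | out [-3,3] | ==
  [11] u=5 | in [-3,3] | out [-3,3] | ==
  [12] u=2 | in [-1,3] | out [-1,3] | prev [-1,1] | push {}
  [13] u=0 | in [-3,3] | out [-3,3] | ==
  [14] u=1 | in [-3,3] | out [-1,3] | ==

Converged values:
  [0] [-3,3]
  [1] [-1,3]
  [2] [-1,3]
  [3] [-3,3]
  [4] [-3,3]
  [5] [-3,3]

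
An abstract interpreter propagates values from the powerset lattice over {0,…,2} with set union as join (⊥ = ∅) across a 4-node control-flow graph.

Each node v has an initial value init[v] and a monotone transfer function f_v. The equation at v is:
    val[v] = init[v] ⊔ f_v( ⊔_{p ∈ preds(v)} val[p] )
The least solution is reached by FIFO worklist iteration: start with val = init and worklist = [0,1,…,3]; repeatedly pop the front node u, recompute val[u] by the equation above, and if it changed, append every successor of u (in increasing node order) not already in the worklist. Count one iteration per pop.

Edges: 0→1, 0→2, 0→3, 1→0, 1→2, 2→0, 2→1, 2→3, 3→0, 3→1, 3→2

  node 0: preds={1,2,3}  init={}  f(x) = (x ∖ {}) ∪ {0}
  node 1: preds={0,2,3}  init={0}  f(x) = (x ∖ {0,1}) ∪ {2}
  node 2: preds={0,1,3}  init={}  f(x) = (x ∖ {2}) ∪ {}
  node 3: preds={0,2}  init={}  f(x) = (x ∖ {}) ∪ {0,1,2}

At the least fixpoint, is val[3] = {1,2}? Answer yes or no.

no

Worklist (10 pops):
  #1 pop 0: in={0} → {0} (was {}); enqueue []
  #2 pop 1: in={0} → {0,2} (was {0}); enqueue [0]
  #3 pop 2: in={0,2} → {0} (was {}); enqueue [1]
  #4 pop 3: in={0} → {0,1,2} (was {}); enqueue [2]
  #5 pop 0: in={0,1,2} → {0,1,2} (was {0}); enqueue [3]
  #6 pop 1: in={0,1,2} → {0,2} (no change)
  #7 pop 2: in={0,1,2} → {0,1} (was {0}); enqueue [0,1]
  #8 pop 3: in={0,1,2} → {0,1,2} (no change)
  #9 pop 0: in={0,1,2} → {0,1,2} (no change)
  #10 pop 1: in={0,1,2} → {0,2} (no change)

Fixpoint:
  val[0] = {0,1,2}
  val[1] = {0,2}
  val[2] = {0,1}
  val[3] = {0,1,2}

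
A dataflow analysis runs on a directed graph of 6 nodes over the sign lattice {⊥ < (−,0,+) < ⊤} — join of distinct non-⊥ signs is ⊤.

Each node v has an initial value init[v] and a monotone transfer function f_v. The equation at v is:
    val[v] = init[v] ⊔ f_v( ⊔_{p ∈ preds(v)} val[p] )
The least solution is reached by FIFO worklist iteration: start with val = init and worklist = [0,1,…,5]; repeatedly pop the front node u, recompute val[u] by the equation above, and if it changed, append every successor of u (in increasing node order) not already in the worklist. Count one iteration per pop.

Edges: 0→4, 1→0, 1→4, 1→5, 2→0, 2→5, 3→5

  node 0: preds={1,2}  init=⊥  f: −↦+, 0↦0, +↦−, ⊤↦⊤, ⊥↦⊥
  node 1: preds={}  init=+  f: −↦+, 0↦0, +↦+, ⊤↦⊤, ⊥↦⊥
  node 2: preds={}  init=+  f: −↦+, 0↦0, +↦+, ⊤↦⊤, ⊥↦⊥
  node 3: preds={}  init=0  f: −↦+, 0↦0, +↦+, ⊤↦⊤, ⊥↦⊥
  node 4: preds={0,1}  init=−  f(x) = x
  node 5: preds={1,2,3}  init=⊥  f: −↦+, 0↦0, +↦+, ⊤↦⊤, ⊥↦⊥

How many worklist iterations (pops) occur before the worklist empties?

6

Worklist (6 pops):
  #1 pop 0: in=+ → − (was ⊥); enqueue []
  #2 pop 1: in=⊥ → + (no change)
  #3 pop 2: in=⊥ → + (no change)
  #4 pop 3: in=⊥ → 0 (no change)
  #5 pop 4: in=⊤ → ⊤ (was −); enqueue []
  #6 pop 5: in=⊤ → ⊤ (was ⊥); enqueue []

Fixpoint:
  val[0] = −
  val[1] = +
  val[2] = +
  val[3] = 0
  val[4] = ⊤
  val[5] = ⊤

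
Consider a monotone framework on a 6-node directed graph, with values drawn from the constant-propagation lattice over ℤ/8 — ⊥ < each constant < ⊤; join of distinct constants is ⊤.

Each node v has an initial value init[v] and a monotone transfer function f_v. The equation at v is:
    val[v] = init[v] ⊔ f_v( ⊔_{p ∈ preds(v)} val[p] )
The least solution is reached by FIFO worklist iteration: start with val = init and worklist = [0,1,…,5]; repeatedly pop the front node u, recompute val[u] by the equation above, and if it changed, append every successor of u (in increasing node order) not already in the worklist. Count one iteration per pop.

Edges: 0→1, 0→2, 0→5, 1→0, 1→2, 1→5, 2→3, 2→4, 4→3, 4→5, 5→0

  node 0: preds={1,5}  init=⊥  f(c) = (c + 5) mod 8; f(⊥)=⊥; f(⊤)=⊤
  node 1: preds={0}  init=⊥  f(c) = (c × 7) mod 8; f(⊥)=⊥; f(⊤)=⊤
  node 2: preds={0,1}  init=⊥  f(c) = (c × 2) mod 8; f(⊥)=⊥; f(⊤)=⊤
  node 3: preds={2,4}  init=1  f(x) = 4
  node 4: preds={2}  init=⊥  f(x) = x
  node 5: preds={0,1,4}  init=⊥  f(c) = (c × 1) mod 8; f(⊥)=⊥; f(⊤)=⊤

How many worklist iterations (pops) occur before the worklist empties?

Worklist (6 pops):
  #1 pop 0: in=⊥ → ⊥ (no change)
  #2 pop 1: in=⊥ → ⊥ (no change)
  #3 pop 2: in=⊥ → ⊥ (no change)
  #4 pop 3: in=⊥ → ⊤ (was 1); enqueue []
  #5 pop 4: in=⊥ → ⊥ (no change)
  #6 pop 5: in=⊥ → ⊥ (no change)

Fixpoint:
  val[0] = ⊥
  val[1] = ⊥
  val[2] = ⊥
  val[3] = ⊤
  val[4] = ⊥
  val[5] = ⊥

6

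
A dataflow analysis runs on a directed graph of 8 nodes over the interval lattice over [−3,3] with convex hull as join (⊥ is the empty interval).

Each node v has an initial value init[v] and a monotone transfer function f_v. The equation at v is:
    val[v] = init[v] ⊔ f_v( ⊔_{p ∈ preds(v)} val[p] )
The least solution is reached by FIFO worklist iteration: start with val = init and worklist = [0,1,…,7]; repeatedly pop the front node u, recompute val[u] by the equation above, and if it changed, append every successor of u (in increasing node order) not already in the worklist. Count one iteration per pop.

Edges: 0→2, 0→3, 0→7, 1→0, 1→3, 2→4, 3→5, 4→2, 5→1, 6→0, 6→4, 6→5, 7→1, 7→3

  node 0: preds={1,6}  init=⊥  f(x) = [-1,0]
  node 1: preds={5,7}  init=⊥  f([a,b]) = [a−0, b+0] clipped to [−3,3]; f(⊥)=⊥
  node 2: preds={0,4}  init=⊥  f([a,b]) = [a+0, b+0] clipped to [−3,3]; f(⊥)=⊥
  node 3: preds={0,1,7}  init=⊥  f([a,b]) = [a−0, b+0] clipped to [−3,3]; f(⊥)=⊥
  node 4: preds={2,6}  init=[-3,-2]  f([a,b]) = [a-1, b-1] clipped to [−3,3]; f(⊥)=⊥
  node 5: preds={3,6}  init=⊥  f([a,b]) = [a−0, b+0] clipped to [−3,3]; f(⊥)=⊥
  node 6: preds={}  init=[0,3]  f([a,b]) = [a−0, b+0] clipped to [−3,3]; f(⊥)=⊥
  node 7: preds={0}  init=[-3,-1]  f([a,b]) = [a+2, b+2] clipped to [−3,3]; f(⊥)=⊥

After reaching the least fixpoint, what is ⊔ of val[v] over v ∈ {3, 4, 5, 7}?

Iteration log — 15 steps:
  step 1. node 0  ⊔preds=[0,3]  new=[-1,0]  old=⊥  +wl: 
  step 2. node 1  ⊔preds=[-3,-1]  new=[-3,-1]  old=⊥  +wl: 0
  step 3. node 2  ⊔preds=[-3,0]  new=[-3,0]  old=⊥  +wl: 
  step 4. node 3  ⊔preds=[-3,0]  new=[-3,0]  old=⊥  +wl: 
  step 5. node 4  ⊔preds=[-3,3]  new=[-3,2]  old=[-3,-2]  +wl: 2
  step 6. node 5  ⊔preds=[-3,3]  new=[-3,3]  old=⊥  +wl: 1
  step 7. node 6  ⊔preds=⊥  new=[0,3]  stable
  step 8. node 7  ⊔preds=[-1,0]  new=[-3,2]  old=[-3,-1]  +wl: 3
  step 9. node 0  ⊔preds=[-3,3]  new=[-1,0]  stable
  step 10. node 2  ⊔preds=[-3,2]  new=[-3,2]  old=[-3,0]  +wl: 4
  step 11. node 1  ⊔preds=[-3,3]  new=[-3,3]  old=[-3,-1]  +wl: 0
  step 12. node 3  ⊔preds=[-3,3]  new=[-3,3]  old=[-3,0]  +wl: 5
  step 13. node 4  ⊔preds=[-3,3]  new=[-3,2]  stable
  step 14. node 0  ⊔preds=[-3,3]  new=[-1,0]  stable
  step 15. node 5  ⊔preds=[-3,3]  new=[-3,3]  stable

Least fixpoint reached:
  node 0: [-1,0]
  node 1: [-3,3]
  node 2: [-3,2]
  node 3: [-3,3]
  node 4: [-3,2]
  node 5: [-3,3]
  node 6: [0,3]
  node 7: [-3,2]

[-3,3]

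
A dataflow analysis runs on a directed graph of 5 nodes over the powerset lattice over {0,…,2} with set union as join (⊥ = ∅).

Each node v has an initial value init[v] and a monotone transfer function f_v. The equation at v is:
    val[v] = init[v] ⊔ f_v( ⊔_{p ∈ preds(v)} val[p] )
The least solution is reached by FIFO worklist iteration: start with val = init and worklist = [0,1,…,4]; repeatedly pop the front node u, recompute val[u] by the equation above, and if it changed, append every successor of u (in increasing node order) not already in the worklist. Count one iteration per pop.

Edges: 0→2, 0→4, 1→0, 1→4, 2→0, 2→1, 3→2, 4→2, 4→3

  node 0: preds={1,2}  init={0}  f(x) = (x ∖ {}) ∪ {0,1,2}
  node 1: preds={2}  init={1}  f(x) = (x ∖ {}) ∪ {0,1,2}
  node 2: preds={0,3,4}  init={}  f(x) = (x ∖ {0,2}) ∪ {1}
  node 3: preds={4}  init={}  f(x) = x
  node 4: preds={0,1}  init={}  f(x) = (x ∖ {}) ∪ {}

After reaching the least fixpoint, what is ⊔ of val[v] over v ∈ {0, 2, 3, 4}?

Worklist (10 pops):
  #1 pop 0: in={1} → {0,1,2} (was {0}); enqueue []
  #2 pop 1: in={} → {0,1,2} (was {1}); enqueue [0]
  #3 pop 2: in={0,1,2} → {1} (was {}); enqueue [1]
  #4 pop 3: in={} → {} (no change)
  #5 pop 4: in={0,1,2} → {0,1,2} (was {}); enqueue [2,3]
  #6 pop 0: in={0,1,2} → {0,1,2} (no change)
  #7 pop 1: in={1} → {0,1,2} (no change)
  #8 pop 2: in={0,1,2} → {1} (no change)
  #9 pop 3: in={0,1,2} → {0,1,2} (was {}); enqueue [2]
  #10 pop 2: in={0,1,2} → {1} (no change)

Fixpoint:
  val[0] = {0,1,2}
  val[1] = {0,1,2}
  val[2] = {1}
  val[3] = {0,1,2}
  val[4] = {0,1,2}

{0,1,2}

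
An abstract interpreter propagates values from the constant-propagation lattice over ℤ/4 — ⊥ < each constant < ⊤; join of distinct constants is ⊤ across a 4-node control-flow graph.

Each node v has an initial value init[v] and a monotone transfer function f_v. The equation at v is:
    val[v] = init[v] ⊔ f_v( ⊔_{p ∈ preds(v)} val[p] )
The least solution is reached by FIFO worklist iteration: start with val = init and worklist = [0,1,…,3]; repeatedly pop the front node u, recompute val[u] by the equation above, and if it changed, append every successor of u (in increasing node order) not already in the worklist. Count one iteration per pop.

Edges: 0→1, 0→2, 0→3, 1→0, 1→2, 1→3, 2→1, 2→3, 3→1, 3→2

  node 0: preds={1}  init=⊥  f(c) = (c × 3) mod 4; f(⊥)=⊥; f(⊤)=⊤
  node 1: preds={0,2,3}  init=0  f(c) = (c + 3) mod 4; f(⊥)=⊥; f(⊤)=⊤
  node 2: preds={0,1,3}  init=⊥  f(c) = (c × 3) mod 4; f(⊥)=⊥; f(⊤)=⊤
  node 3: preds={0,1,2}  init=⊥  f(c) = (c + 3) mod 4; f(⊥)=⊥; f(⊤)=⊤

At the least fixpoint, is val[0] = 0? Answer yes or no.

Trace (8 dequeues):
  [1] u=0 | in 0 | out 0 | prev ⊥ | push {}
  [2] u=1 | in 0 | out ⊤ | prev 0 | push {0}
  [3] u=2 | in ⊤ | out ⊤ | prev ⊥ | push {1}
  [4] u=3 | in ⊤ | out ⊤ | prev ⊥ | push {2}
  [5] u=0 | in ⊤ | out ⊤ | prev 0 | push {3}
  [6] u=1 | in ⊤ | out ⊤ | ==
  [7] u=2 | in ⊤ | out ⊤ | ==
  [8] u=3 | in ⊤ | out ⊤ | ==

Converged values:
  [0] ⊤
  [1] ⊤
  [2] ⊤
  [3] ⊤

no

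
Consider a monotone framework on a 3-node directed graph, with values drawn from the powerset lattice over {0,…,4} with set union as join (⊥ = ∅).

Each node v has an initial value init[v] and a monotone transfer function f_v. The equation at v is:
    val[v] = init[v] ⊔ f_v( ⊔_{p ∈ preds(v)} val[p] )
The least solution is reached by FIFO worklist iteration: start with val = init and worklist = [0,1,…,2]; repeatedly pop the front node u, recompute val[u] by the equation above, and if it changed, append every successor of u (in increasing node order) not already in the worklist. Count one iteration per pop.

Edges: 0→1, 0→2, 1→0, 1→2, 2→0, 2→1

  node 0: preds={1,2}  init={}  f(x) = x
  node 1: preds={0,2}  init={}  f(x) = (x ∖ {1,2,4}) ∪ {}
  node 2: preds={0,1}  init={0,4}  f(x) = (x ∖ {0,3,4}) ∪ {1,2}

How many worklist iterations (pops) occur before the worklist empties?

6

Worklist (6 pops):
  #1 pop 0: in={0,4} → {0,4} (was {}); enqueue []
  #2 pop 1: in={0,4} → {0} (was {}); enqueue [0]
  #3 pop 2: in={0,4} → {0,1,2,4} (was {0,4}); enqueue [1]
  #4 pop 0: in={0,1,2,4} → {0,1,2,4} (was {0,4}); enqueue [2]
  #5 pop 1: in={0,1,2,4} → {0} (no change)
  #6 pop 2: in={0,1,2,4} → {0,1,2,4} (no change)

Fixpoint:
  val[0] = {0,1,2,4}
  val[1] = {0}
  val[2] = {0,1,2,4}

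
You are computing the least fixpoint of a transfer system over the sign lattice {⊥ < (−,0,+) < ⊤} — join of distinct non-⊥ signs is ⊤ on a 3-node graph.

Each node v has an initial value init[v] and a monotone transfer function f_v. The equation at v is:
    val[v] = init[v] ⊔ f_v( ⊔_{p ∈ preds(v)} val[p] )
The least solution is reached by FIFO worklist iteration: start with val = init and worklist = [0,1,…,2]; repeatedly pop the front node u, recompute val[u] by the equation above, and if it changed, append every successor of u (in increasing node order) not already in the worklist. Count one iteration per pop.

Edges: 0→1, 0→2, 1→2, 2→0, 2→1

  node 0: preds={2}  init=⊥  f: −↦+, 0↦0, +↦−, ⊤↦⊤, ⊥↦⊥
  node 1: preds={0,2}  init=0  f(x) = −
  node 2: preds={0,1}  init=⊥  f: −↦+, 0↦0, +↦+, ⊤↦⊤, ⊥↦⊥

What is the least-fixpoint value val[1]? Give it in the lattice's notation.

⊤

Worklist (6 pops):
  #1 pop 0: in=⊥ → ⊥ (no change)
  #2 pop 1: in=⊥ → ⊤ (was 0); enqueue []
  #3 pop 2: in=⊤ → ⊤ (was ⊥); enqueue [0,1]
  #4 pop 0: in=⊤ → ⊤ (was ⊥); enqueue [2]
  #5 pop 1: in=⊤ → ⊤ (no change)
  #6 pop 2: in=⊤ → ⊤ (no change)

Fixpoint:
  val[0] = ⊤
  val[1] = ⊤
  val[2] = ⊤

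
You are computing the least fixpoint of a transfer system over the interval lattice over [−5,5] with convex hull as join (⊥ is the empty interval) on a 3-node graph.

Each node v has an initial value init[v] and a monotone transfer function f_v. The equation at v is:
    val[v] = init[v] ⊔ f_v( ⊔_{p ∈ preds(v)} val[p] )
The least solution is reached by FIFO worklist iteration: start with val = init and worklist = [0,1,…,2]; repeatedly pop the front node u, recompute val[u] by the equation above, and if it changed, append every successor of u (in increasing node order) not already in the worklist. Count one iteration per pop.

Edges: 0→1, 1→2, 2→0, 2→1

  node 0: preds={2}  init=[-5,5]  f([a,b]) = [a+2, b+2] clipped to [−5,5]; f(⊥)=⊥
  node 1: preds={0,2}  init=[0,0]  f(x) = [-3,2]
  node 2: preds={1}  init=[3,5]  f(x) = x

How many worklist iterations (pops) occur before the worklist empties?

Iteration log — 5 steps:
  step 1. node 0  ⊔preds=[3,5]  new=[-5,5]  stable
  step 2. node 1  ⊔preds=[-5,5]  new=[-3,2]  old=[0,0]  +wl: 
  step 3. node 2  ⊔preds=[-3,2]  new=[-3,5]  old=[3,5]  +wl: 0,1
  step 4. node 0  ⊔preds=[-3,5]  new=[-5,5]  stable
  step 5. node 1  ⊔preds=[-5,5]  new=[-3,2]  stable

Least fixpoint reached:
  node 0: [-5,5]
  node 1: [-3,2]
  node 2: [-3,5]

5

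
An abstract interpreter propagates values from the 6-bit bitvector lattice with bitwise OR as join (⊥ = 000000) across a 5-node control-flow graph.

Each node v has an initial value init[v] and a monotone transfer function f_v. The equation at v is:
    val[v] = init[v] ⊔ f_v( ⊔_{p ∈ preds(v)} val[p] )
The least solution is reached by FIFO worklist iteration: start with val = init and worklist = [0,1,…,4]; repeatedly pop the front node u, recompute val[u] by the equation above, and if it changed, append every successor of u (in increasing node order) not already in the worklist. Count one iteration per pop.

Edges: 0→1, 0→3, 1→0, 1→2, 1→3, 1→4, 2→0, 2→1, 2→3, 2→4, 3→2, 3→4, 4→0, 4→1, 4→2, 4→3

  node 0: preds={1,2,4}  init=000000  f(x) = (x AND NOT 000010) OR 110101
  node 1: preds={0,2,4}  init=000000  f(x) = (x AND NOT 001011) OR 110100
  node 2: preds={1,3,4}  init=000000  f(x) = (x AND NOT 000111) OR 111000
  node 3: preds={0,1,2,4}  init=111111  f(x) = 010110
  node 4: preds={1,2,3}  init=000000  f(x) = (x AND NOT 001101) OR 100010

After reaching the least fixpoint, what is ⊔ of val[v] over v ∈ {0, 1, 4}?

111111

Worklist (9 pops):
  #1 pop 0: in=000000 → 110101 (was 000000); enqueue []
  #2 pop 1: in=110101 → 110100 (was 000000); enqueue [0]
  #3 pop 2: in=111111 → 111000 (was 000000); enqueue [1]
  #4 pop 3: in=111101 → 111111 (no change)
  #5 pop 4: in=111111 → 110010 (was 000000); enqueue [2,3]
  #6 pop 0: in=111110 → 111101 (was 110101); enqueue []
  #7 pop 1: in=111111 → 110100 (no change)
  #8 pop 2: in=111111 → 111000 (no change)
  #9 pop 3: in=111111 → 111111 (no change)

Fixpoint:
  val[0] = 111101
  val[1] = 110100
  val[2] = 111000
  val[3] = 111111
  val[4] = 110010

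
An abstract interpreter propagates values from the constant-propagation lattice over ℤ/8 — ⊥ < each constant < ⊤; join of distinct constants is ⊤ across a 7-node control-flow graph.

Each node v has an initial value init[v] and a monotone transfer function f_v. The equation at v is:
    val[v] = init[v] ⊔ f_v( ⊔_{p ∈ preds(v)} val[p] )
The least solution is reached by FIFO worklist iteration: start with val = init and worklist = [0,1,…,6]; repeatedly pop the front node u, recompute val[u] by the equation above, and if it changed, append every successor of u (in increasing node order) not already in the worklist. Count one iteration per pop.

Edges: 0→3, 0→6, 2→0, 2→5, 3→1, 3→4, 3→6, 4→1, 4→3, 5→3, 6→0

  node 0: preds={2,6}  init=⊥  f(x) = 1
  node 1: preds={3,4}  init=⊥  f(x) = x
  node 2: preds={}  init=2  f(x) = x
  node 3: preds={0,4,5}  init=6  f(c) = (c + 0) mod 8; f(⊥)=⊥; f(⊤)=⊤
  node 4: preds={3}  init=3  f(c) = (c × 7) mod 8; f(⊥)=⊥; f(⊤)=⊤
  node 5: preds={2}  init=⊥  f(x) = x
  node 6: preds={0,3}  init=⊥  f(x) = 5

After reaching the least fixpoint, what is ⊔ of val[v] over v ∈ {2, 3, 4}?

Trace (10 dequeues):
  [1] u=0 | in 2 | out 1 | prev ⊥ | push {}
  [2] u=1 | in ⊤ | out ⊤ | prev ⊥ | push {}
  [3] u=2 | in ⊥ | out 2 | ==
  [4] u=3 | in ⊤ | out ⊤ | prev 6 | push {1}
  [5] u=4 | in ⊤ | out ⊤ | prev 3 | push {3}
  [6] u=5 | in 2 | out 2 | prev ⊥ | push {}
  [7] u=6 | in ⊤ | out 5 | prev ⊥ | push {0}
  [8] u=1 | in ⊤ | out ⊤ | ==
  [9] u=3 | in ⊤ | out ⊤ | ==
  [10] u=0 | in ⊤ | out 1 | ==

Converged values:
  [0] 1
  [1] ⊤
  [2] 2
  [3] ⊤
  [4] ⊤
  [5] 2
  [6] 5

⊤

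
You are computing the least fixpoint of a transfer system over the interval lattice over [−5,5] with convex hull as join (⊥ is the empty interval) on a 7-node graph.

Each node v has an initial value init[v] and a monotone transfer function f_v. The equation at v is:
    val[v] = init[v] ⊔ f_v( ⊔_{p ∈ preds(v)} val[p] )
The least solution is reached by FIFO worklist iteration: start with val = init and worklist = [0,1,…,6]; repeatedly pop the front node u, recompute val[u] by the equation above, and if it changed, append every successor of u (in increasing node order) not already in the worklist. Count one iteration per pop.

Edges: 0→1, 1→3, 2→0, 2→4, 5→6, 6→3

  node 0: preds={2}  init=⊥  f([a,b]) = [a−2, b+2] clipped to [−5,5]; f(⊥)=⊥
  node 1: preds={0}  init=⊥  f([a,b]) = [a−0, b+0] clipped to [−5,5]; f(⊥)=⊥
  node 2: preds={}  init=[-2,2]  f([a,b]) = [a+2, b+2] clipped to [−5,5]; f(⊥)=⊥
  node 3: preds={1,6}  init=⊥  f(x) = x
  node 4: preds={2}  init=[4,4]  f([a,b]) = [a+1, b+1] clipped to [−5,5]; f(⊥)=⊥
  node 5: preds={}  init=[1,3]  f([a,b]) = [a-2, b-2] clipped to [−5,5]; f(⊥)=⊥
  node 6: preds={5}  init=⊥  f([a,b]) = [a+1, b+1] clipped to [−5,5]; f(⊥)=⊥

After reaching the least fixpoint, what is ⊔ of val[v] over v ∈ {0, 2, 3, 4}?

[-4,4]

Trace (8 dequeues):
  [1] u=0 | in [-2,2] | out [-4,4] | prev ⊥ | push {}
  [2] u=1 | in [-4,4] | out [-4,4] | prev ⊥ | push {}
  [3] u=2 | in ⊥ | out [-2,2] | ==
  [4] u=3 | in [-4,4] | out [-4,4] | prev ⊥ | push {}
  [5] u=4 | in [-2,2] | out [-1,4] | prev [4,4] | push {}
  [6] u=5 | in ⊥ | out [1,3] | ==
  [7] u=6 | in [1,3] | out [2,4] | prev ⊥ | push {3}
  [8] u=3 | in [-4,4] | out [-4,4] | ==

Converged values:
  [0] [-4,4]
  [1] [-4,4]
  [2] [-2,2]
  [3] [-4,4]
  [4] [-1,4]
  [5] [1,3]
  [6] [2,4]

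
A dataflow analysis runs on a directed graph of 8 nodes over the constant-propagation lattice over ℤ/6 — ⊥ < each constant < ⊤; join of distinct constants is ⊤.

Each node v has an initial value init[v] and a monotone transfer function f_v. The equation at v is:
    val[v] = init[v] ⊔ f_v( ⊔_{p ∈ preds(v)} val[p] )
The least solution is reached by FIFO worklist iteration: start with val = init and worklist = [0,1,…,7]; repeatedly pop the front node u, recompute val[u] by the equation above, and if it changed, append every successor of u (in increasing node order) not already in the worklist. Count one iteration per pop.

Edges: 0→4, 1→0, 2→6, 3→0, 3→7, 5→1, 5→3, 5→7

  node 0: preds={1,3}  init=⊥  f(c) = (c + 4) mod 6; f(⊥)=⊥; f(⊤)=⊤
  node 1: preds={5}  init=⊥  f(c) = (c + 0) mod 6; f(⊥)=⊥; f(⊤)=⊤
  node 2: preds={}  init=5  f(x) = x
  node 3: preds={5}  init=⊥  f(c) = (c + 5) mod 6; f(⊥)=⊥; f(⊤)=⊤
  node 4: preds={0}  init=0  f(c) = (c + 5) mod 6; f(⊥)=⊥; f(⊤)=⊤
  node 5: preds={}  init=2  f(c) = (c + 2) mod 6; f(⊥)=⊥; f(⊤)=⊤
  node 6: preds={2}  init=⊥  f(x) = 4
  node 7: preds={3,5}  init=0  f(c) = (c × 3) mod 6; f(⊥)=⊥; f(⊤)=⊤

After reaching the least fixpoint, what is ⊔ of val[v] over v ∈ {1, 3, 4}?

⊤

Trace (10 dequeues):
  [1] u=0 | in ⊥ | out ⊥ | ==
  [2] u=1 | in 2 | out 2 | prev ⊥ | push {0}
  [3] u=2 | in ⊥ | out 5 | ==
  [4] u=3 | in 2 | out 1 | prev ⊥ | push {}
  [5] u=4 | in ⊥ | out 0 | ==
  [6] u=5 | in ⊥ | out 2 | ==
  [7] u=6 | in 5 | out 4 | prev ⊥ | push {}
  [8] u=7 | in ⊤ | out ⊤ | prev 0 | push {}
  [9] u=0 | in ⊤ | out ⊤ | prev ⊥ | push {4}
  [10] u=4 | in ⊤ | out ⊤ | prev 0 | push {}

Converged values:
  [0] ⊤
  [1] 2
  [2] 5
  [3] 1
  [4] ⊤
  [5] 2
  [6] 4
  [7] ⊤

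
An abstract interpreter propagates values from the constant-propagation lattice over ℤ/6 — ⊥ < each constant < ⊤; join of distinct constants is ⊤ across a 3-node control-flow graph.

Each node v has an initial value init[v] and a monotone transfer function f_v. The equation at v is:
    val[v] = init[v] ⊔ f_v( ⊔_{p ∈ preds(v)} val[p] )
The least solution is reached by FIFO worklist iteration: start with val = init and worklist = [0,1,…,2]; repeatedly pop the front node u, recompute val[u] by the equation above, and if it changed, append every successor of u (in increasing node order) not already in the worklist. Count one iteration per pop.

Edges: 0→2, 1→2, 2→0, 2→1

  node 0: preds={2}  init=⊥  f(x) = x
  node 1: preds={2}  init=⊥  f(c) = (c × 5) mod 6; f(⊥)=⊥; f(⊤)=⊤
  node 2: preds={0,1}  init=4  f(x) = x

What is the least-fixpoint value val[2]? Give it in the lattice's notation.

Trace (6 dequeues):
  [1] u=0 | in 4 | out 4 | prev ⊥ | push {}
  [2] u=1 | in 4 | out 2 | prev ⊥ | push {}
  [3] u=2 | in ⊤ | out ⊤ | prev 4 | push {0,1}
  [4] u=0 | in ⊤ | out ⊤ | prev 4 | push {2}
  [5] u=1 | in ⊤ | out ⊤ | prev 2 | push {}
  [6] u=2 | in ⊤ | out ⊤ | ==

Converged values:
  [0] ⊤
  [1] ⊤
  [2] ⊤

⊤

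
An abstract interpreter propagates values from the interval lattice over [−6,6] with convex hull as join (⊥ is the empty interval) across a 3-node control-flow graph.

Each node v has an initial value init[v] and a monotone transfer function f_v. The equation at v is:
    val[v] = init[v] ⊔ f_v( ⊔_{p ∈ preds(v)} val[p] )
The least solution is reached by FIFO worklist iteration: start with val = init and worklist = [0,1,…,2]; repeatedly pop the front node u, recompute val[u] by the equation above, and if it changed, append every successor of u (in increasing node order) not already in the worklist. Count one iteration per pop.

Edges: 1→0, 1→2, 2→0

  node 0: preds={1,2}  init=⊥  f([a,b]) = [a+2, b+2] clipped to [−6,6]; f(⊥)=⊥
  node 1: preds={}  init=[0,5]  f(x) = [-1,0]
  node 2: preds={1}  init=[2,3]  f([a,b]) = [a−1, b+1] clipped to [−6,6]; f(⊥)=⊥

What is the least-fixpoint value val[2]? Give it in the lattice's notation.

Iteration log — 4 steps:
  step 1. node 0  ⊔preds=[0,5]  new=[2,6]  old=⊥  +wl: 
  step 2. node 1  ⊔preds=⊥  new=[-1,5]  old=[0,5]  +wl: 0
  step 3. node 2  ⊔preds=[-1,5]  new=[-2,6]  old=[2,3]  +wl: 
  step 4. node 0  ⊔preds=[-2,6]  new=[0,6]  old=[2,6]  +wl: 

Least fixpoint reached:
  node 0: [0,6]
  node 1: [-1,5]
  node 2: [-2,6]

[-2,6]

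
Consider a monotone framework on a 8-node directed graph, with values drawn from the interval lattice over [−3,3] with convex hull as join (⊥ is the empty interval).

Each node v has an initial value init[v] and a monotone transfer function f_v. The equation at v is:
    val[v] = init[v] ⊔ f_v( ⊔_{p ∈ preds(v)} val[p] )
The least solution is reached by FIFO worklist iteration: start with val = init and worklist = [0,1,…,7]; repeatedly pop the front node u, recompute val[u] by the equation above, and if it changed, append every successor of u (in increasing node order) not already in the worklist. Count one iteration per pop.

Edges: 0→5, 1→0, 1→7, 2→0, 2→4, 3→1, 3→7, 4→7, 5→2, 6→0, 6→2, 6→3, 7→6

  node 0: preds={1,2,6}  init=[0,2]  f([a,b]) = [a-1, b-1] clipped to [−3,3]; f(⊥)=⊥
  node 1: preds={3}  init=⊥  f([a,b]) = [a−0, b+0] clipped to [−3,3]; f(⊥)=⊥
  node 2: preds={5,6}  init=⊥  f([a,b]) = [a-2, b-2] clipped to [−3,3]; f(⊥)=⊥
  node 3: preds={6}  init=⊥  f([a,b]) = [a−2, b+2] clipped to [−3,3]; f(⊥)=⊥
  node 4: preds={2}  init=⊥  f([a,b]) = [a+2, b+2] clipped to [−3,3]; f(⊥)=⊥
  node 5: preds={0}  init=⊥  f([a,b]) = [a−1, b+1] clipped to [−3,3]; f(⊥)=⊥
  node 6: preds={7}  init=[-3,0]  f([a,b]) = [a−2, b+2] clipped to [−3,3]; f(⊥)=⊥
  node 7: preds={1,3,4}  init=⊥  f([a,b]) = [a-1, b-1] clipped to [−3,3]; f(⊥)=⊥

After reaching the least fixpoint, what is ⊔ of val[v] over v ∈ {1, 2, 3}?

Worklist (22 pops):
  #1 pop 0: in=[-3,0] → [-3,2] (was [0,2]); enqueue []
  #2 pop 1: in=⊥ → ⊥ (no change)
  #3 pop 2: in=[-3,0] → [-3,-2] (was ⊥); enqueue [0]
  #4 pop 3: in=[-3,0] → [-3,2] (was ⊥); enqueue [1]
  #5 pop 4: in=[-3,-2] → [-1,0] (was ⊥); enqueue []
  #6 pop 5: in=[-3,2] → [-3,3] (was ⊥); enqueue [2]
  #7 pop 6: in=⊥ → [-3,0] (no change)
  #8 pop 7: in=[-3,2] → [-3,1] (was ⊥); enqueue [6]
  #9 pop 0: in=[-3,0] → [-3,2] (no change)
  #10 pop 1: in=[-3,2] → [-3,2] (was ⊥); enqueue [0,7]
  #11 pop 2: in=[-3,3] → [-3,1] (was [-3,-2]); enqueue [4]
  #12 pop 6: in=[-3,1] → [-3,3] (was [-3,0]); enqueue [2,3]
  #13 pop 0: in=[-3,3] → [-3,2] (no change)
  #14 pop 7: in=[-3,2] → [-3,1] (no change)
  #15 pop 4: in=[-3,1] → [-1,3] (was [-1,0]); enqueue [7]
  #16 pop 2: in=[-3,3] → [-3,1] (no change)
  #17 pop 3: in=[-3,3] → [-3,3] (was [-3,2]); enqueue [1]
  #18 pop 7: in=[-3,3] → [-3,2] (was [-3,1]); enqueue [6]
  #19 pop 1: in=[-3,3] → [-3,3] (was [-3,2]); enqueue [0,7]
  #20 pop 6: in=[-3,2] → [-3,3] (no change)
  #21 pop 0: in=[-3,3] → [-3,2] (no change)
  #22 pop 7: in=[-3,3] → [-3,2] (no change)

Fixpoint:
  val[0] = [-3,2]
  val[1] = [-3,3]
  val[2] = [-3,1]
  val[3] = [-3,3]
  val[4] = [-1,3]
  val[5] = [-3,3]
  val[6] = [-3,3]
  val[7] = [-3,2]

[-3,3]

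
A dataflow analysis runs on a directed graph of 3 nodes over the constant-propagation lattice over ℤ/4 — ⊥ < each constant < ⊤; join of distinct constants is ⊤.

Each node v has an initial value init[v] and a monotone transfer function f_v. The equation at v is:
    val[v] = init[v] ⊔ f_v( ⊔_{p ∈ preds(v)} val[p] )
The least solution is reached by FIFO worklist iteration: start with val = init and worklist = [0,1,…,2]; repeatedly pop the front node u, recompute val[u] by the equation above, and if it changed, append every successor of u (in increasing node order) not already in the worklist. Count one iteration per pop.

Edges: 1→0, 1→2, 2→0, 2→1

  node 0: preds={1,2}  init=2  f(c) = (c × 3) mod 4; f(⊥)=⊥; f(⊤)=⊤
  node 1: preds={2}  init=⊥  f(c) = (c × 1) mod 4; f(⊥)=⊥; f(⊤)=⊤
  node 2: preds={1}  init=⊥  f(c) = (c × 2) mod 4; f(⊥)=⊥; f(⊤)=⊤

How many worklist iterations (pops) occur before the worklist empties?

Worklist (3 pops):
  #1 pop 0: in=⊥ → 2 (no change)
  #2 pop 1: in=⊥ → ⊥ (no change)
  #3 pop 2: in=⊥ → ⊥ (no change)

Fixpoint:
  val[0] = 2
  val[1] = ⊥
  val[2] = ⊥

3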